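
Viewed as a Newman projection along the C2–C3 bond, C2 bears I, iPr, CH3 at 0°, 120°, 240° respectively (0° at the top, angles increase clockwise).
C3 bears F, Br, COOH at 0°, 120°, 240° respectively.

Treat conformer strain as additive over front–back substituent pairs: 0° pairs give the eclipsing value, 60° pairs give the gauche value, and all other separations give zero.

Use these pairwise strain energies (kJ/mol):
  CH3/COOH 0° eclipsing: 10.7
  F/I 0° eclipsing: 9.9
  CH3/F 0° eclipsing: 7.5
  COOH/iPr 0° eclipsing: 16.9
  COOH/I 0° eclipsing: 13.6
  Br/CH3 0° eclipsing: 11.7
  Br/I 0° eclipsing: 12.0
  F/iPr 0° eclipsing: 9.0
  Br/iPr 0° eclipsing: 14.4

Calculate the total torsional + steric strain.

This conformer is eclipsed. I at 0° is eclipsed with F at 0° (9.9); iPr at 120° is eclipsed with Br at 120° (14.4); CH3 at 240° is eclipsed with COOH at 240° (10.7). Total 35.0 kJ/mol.

35.0 kJ/mol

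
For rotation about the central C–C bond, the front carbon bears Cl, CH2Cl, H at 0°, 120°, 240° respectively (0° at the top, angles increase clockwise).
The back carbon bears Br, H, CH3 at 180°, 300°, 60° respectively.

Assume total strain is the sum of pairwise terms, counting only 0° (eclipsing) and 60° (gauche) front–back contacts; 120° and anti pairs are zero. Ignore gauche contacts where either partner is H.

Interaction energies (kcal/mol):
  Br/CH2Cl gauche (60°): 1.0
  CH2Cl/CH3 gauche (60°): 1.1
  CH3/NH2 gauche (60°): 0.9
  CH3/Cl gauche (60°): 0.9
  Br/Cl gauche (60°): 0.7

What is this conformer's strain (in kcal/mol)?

3.0 kcal/mol

This conformer is staggered. Cl at 0° is gauche with CH3 at 60° (0.9); CH2Cl at 120° is gauche with Br at 180° (1.0); CH2Cl at 120° is gauche with CH3 at 60° (1.1). Total 3.0 kcal/mol.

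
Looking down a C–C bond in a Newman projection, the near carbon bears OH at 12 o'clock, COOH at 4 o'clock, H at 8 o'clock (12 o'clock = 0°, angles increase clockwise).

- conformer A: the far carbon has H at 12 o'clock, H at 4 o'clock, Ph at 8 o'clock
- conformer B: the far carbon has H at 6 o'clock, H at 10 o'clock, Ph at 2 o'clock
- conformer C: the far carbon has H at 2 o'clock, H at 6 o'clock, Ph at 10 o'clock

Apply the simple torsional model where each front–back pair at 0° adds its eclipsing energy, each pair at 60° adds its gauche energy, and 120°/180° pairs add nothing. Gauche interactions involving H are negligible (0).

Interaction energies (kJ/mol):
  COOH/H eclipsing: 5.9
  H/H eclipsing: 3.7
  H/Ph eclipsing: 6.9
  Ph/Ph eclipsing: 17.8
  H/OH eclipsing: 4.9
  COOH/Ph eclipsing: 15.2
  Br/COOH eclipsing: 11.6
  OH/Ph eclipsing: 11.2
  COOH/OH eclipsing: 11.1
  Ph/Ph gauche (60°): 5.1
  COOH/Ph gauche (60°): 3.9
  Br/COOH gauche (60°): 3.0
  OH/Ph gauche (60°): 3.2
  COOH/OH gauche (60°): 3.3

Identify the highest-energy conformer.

A

A (eclipsed): OH(0°)/H(0°) eclipsed 4.9; COOH(120°)/H(120°) eclipsed 5.9; H(240°)/Ph(240°) eclipsed 6.9 → 17.7 kJ/mol.
B (staggered): OH(0°)/Ph(60°) gauche 3.2; COOH(120°)/Ph(60°) gauche 3.9 → 7.1 kJ/mol.
C (staggered): OH(0°)/Ph(300°) gauche 3.2 → 3.2 kJ/mol.
A has the highest total (17.7 kJ/mol).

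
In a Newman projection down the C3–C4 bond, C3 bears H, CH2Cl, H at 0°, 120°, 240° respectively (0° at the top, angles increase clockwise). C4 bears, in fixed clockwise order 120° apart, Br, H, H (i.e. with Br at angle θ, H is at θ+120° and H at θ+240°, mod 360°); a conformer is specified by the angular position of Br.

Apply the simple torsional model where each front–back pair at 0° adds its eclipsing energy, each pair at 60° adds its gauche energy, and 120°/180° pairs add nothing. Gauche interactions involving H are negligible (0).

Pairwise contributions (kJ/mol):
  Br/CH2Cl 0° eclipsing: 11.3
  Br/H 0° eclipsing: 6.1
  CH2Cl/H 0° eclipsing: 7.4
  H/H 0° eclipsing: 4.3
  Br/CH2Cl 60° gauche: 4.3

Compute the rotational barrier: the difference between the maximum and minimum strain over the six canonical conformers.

Br at 0° (eclipsed): H(0°)/Br(0°) eclipsed 6.1; CH2Cl(120°)/H(120°) eclipsed 7.4; H(240°)/H(240°) eclipsed 4.3 → 17.8 kJ/mol.
Br at 60° (staggered): CH2Cl(120°)/Br(60°) gauche 4.3 → 4.3 kJ/mol.
Br at 120° (eclipsed): H(0°)/H(0°) eclipsed 4.3; CH2Cl(120°)/Br(120°) eclipsed 11.3; H(240°)/H(240°) eclipsed 4.3 → 19.9 kJ/mol.
Br at 180° (staggered): CH2Cl(120°)/Br(180°) gauche 4.3 → 4.3 kJ/mol.
Br at 240° (eclipsed): H(0°)/H(0°) eclipsed 4.3; CH2Cl(120°)/H(120°) eclipsed 7.4; H(240°)/Br(240°) eclipsed 6.1 → 17.8 kJ/mol.
Br at 300° (staggered): no non-H gauche contacts → 0.0 kJ/mol.
Max at 120° (19.9 kJ/mol), min at 300° (0.0 kJ/mol); barrier = 19.9 kJ/mol.

19.9 kJ/mol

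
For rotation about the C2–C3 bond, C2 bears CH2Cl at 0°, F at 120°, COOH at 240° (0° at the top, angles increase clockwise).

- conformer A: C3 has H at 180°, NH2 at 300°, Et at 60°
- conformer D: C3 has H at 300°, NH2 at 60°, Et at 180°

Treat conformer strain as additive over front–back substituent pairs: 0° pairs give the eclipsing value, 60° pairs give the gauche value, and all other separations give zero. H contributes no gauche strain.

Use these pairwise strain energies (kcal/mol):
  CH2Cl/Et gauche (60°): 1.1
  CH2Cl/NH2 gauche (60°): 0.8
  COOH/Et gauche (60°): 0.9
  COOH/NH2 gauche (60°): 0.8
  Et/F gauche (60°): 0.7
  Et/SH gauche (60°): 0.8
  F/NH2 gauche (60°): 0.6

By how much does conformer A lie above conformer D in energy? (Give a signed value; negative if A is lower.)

A (staggered): CH2Cl(0°)/NH2(300°) gauche 0.8; CH2Cl(0°)/Et(60°) gauche 1.1; F(120°)/Et(60°) gauche 0.7; COOH(240°)/NH2(300°) gauche 0.8 → 3.4 kcal/mol.
D (staggered): CH2Cl(0°)/NH2(60°) gauche 0.8; F(120°)/NH2(60°) gauche 0.6; F(120°)/Et(180°) gauche 0.7; COOH(240°)/Et(180°) gauche 0.9 → 3.0 kcal/mol.
E(A) − E(D) = 3.4 − 3.0 = +0.4 kcal/mol.

+0.4 kcal/mol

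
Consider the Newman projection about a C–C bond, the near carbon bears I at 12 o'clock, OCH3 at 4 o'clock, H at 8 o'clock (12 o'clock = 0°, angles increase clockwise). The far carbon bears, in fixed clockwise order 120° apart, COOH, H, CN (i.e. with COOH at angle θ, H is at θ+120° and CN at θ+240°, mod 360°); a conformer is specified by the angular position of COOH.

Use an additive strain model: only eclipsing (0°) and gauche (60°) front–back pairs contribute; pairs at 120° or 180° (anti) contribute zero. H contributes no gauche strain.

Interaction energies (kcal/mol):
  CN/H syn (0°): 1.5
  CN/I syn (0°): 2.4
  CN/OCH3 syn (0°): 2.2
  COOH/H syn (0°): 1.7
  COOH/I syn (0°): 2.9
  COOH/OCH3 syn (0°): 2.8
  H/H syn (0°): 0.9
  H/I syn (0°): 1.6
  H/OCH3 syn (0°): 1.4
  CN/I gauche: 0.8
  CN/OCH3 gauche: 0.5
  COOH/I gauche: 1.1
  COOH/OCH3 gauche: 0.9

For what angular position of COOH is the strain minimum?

COOH at 0° is eclipsed. I at 0° is eclipsed with COOH at 0° (2.9); OCH3 at 120° is eclipsed with H at 120° (1.4); H at 240° is eclipsed with CN at 240° (1.5). Total 5.8 kcal/mol.
COOH at 60° is staggered. I at 0° is gauche with COOH at 60° (1.1); I at 0° is gauche with CN at 300° (0.8); OCH3 at 120° is gauche with COOH at 60° (0.9). Total 2.8 kcal/mol.
COOH at 120° is eclipsed. I at 0° is eclipsed with CN at 0° (2.4); OCH3 at 120° is eclipsed with COOH at 120° (2.8); H at 240° is eclipsed with H at 240° (0.9). Total 6.1 kcal/mol.
COOH at 180° is staggered. I at 0° is gauche with CN at 60° (0.8); OCH3 at 120° is gauche with COOH at 180° (0.9); OCH3 at 120° is gauche with CN at 60° (0.5). Total 2.2 kcal/mol.
COOH at 240° is eclipsed. I at 0° is eclipsed with H at 0° (1.6); OCH3 at 120° is eclipsed with CN at 120° (2.2); H at 240° is eclipsed with COOH at 240° (1.7). Total 5.5 kcal/mol.
COOH at 300° is staggered. I at 0° is gauche with COOH at 300° (1.1); OCH3 at 120° is gauche with CN at 180° (0.5). Total 1.6 kcal/mol.
The minimum (1.6 kcal/mol) occurs with COOH at 300°.

300°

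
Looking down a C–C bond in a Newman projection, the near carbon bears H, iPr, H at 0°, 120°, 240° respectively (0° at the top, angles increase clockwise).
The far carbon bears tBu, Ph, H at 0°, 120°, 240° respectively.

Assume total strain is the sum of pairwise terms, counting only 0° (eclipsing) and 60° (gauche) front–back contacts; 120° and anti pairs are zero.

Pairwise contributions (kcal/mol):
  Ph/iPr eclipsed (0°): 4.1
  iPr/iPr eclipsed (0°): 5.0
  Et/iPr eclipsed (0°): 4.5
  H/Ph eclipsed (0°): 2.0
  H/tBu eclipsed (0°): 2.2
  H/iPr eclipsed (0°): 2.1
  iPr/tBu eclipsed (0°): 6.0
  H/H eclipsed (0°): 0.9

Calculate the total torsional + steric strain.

7.2 kcal/mol

This conformer (eclipsed): H(0°)/tBu(0°) eclipsed 2.2; iPr(120°)/Ph(120°) eclipsed 4.1; H(240°)/H(240°) eclipsed 0.9 → 7.2 kcal/mol.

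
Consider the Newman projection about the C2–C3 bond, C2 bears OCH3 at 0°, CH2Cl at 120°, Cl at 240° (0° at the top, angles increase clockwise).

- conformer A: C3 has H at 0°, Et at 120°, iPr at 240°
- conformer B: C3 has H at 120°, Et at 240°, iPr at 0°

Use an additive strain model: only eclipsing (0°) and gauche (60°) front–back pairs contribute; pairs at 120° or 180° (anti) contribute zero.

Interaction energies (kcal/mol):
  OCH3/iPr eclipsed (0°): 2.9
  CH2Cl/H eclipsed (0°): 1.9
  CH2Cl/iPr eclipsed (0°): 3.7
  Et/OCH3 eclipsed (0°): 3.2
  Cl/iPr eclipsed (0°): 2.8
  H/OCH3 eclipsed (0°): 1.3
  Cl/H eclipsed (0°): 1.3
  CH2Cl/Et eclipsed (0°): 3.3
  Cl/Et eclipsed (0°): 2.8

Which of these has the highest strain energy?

B

A (eclipsed): OCH3–H eclipsed, CH2Cl–Et eclipsed, Cl–iPr eclipsed; 1.3 + 3.3 + 2.8 = 7.4 kcal/mol.
B (eclipsed): OCH3–iPr eclipsed, CH2Cl–H eclipsed, Cl–Et eclipsed; 2.9 + 1.9 + 2.8 = 7.6 kcal/mol.
B has the highest total (7.6 kcal/mol).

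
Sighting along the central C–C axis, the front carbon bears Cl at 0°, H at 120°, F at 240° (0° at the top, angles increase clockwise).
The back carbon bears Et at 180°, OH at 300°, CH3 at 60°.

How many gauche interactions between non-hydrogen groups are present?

4

Non-H gauche pairs: Cl(0°)/OH(300°); Cl(0°)/CH3(60°); F(240°)/Et(180°); F(240°)/OH(300°) — 4 interactions.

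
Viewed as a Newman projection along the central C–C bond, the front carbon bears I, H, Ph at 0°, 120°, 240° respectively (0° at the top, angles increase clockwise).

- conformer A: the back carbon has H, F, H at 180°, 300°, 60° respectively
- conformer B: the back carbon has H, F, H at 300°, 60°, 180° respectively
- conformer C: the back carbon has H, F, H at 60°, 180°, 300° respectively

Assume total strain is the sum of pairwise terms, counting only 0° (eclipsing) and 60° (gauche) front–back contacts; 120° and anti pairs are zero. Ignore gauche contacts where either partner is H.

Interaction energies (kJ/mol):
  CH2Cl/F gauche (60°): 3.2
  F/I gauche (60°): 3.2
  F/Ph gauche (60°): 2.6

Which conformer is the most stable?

C

A (staggered): I–F gauche, Ph–F gauche; 3.2 + 2.6 = 5.8 kJ/mol.
B (staggered): I–F gauche; 3.2 = 3.2 kJ/mol.
C (staggered): Ph–F gauche; 2.6 = 2.6 kJ/mol.
C has the lowest total (2.6 kJ/mol).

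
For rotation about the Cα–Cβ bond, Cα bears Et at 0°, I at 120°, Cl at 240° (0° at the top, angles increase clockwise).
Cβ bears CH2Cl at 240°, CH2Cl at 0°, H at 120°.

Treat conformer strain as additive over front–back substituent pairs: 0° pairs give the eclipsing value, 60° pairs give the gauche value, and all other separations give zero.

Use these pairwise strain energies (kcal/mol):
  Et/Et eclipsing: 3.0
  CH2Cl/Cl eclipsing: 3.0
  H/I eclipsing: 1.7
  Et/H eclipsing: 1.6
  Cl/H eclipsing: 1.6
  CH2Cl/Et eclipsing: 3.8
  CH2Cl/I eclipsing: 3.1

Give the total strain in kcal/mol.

8.5 kcal/mol

This conformer (eclipsed): Et–CH2Cl eclipsed, I–H eclipsed, Cl–CH2Cl eclipsed; 3.8 + 1.7 + 3.0 = 8.5 kcal/mol.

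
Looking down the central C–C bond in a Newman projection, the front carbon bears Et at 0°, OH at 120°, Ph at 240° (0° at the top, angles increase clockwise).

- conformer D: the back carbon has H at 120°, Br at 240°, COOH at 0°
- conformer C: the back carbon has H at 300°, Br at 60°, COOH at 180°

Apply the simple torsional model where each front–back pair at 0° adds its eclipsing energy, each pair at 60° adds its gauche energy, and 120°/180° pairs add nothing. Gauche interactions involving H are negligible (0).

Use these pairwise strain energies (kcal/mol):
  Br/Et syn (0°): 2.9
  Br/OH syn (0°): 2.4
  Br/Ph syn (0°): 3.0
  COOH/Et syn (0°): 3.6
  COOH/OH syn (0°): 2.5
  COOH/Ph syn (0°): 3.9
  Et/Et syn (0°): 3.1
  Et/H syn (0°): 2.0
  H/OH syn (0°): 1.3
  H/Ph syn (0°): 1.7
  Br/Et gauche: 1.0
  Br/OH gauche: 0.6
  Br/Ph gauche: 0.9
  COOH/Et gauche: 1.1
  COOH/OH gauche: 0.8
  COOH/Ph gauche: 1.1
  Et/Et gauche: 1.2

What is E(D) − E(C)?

D (eclipsed): Et(0°)/COOH(0°) eclipsed 3.6; OH(120°)/H(120°) eclipsed 1.3; Ph(240°)/Br(240°) eclipsed 3.0 → 7.9 kcal/mol.
C (staggered): Et(0°)/Br(60°) gauche 1.0; OH(120°)/Br(60°) gauche 0.6; OH(120°)/COOH(180°) gauche 0.8; Ph(240°)/COOH(180°) gauche 1.1 → 3.5 kcal/mol.
E(D) − E(C) = 7.9 − 3.5 = +4.4 kcal/mol.

+4.4 kcal/mol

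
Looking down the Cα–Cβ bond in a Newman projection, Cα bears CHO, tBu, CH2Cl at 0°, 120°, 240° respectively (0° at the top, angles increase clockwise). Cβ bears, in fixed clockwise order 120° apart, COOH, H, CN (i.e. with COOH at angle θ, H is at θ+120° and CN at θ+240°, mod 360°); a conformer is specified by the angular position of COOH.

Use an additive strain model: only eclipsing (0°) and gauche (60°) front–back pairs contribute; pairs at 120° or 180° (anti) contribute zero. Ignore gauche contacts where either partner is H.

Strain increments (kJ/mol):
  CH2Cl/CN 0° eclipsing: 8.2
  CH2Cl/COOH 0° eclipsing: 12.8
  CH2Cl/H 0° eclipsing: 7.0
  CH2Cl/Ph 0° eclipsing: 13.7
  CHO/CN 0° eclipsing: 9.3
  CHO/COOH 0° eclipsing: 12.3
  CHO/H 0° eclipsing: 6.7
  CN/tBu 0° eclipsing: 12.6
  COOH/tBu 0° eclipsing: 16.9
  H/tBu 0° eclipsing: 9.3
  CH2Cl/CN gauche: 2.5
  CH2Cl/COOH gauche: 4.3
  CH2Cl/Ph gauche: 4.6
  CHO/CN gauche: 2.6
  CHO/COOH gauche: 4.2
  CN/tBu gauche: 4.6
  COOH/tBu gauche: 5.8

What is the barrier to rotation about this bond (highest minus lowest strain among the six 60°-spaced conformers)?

18.1 kJ/mol

COOH at 0° is eclipsed. CHO at 0° is eclipsed with COOH at 0° (12.3); tBu at 120° is eclipsed with H at 120° (9.3); CH2Cl at 240° is eclipsed with CN at 240° (8.2). Total 29.8 kJ/mol.
COOH at 60° is staggered. CHO at 0° is gauche with COOH at 60° (4.2); CHO at 0° is gauche with CN at 300° (2.6); tBu at 120° is gauche with COOH at 60° (5.8); CH2Cl at 240° is gauche with CN at 300° (2.5). Total 15.1 kJ/mol.
COOH at 120° is eclipsed. CHO at 0° is eclipsed with CN at 0° (9.3); tBu at 120° is eclipsed with COOH at 120° (16.9); CH2Cl at 240° is eclipsed with H at 240° (7.0). Total 33.2 kJ/mol.
COOH at 180° is staggered. CHO at 0° is gauche with CN at 60° (2.6); tBu at 120° is gauche with COOH at 180° (5.8); tBu at 120° is gauche with CN at 60° (4.6); CH2Cl at 240° is gauche with COOH at 180° (4.3). Total 17.3 kJ/mol.
COOH at 240° is eclipsed. CHO at 0° is eclipsed with H at 0° (6.7); tBu at 120° is eclipsed with CN at 120° (12.6); CH2Cl at 240° is eclipsed with COOH at 240° (12.8). Total 32.1 kJ/mol.
COOH at 300° is staggered. CHO at 0° is gauche with COOH at 300° (4.2); tBu at 120° is gauche with CN at 180° (4.6); CH2Cl at 240° is gauche with COOH at 300° (4.3); CH2Cl at 240° is gauche with CN at 180° (2.5). Total 15.6 kJ/mol.
Max at 120° (33.2 kJ/mol), min at 60° (15.1 kJ/mol); barrier = 18.1 kJ/mol.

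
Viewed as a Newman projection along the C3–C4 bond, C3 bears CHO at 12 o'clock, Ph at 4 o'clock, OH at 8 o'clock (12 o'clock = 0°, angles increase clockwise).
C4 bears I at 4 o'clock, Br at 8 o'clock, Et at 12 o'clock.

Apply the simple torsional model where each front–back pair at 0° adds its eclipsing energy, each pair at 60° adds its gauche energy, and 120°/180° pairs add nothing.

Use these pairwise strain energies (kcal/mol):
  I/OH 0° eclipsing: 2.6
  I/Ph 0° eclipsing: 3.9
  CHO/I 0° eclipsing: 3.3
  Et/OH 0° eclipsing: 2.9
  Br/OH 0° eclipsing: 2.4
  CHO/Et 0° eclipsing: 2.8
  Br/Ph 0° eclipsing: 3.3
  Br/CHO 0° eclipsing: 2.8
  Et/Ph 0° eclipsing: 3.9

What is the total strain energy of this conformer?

9.1 kcal/mol

This conformer is eclipsed. CHO at 0° is eclipsed with Et at 0° (2.8); Ph at 120° is eclipsed with I at 120° (3.9); OH at 240° is eclipsed with Br at 240° (2.4). Total 9.1 kcal/mol.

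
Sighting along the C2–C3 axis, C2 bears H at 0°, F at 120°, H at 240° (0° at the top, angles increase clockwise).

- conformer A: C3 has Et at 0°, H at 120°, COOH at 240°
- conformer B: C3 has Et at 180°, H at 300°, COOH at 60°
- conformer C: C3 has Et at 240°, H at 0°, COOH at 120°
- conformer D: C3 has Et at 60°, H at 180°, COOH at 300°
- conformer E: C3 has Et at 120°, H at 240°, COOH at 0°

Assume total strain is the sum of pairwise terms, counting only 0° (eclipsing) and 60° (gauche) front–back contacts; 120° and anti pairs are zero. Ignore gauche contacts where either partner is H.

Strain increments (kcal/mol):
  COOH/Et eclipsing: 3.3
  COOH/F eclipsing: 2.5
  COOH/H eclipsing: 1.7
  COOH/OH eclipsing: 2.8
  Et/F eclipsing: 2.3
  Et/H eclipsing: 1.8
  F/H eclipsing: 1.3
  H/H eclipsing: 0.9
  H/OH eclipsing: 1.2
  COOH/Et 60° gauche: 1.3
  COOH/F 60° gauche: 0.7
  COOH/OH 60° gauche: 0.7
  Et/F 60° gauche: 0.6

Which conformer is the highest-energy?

A is eclipsed. H at 0° is eclipsed with Et at 0° (1.8); F at 120° is eclipsed with H at 120° (1.3); H at 240° is eclipsed with COOH at 240° (1.7). Total 4.8 kcal/mol.
B is staggered. F at 120° is gauche with Et at 180° (0.6); F at 120° is gauche with COOH at 60° (0.7). Total 1.3 kcal/mol.
C is eclipsed. H at 0° is eclipsed with H at 0° (0.9); F at 120° is eclipsed with COOH at 120° (2.5); H at 240° is eclipsed with Et at 240° (1.8). Total 5.2 kcal/mol.
D is staggered. F at 120° is gauche with Et at 60° (0.6). Total 0.6 kcal/mol.
E is eclipsed. H at 0° is eclipsed with COOH at 0° (1.7); F at 120° is eclipsed with Et at 120° (2.3); H at 240° is eclipsed with H at 240° (0.9). Total 4.9 kcal/mol.
C has the highest total (5.2 kcal/mol).

C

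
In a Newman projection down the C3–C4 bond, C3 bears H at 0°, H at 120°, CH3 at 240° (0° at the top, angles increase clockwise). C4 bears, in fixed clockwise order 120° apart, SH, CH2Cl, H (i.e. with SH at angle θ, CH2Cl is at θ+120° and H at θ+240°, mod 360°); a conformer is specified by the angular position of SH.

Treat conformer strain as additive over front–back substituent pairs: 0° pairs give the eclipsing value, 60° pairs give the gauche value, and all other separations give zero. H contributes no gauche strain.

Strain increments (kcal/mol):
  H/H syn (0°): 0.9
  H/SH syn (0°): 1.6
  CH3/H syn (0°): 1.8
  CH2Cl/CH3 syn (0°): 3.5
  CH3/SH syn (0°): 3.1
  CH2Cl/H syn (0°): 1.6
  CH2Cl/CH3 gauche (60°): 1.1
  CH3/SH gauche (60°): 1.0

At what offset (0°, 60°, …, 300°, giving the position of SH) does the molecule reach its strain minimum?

SH at 0° (eclipsed): H–SH eclipsed, H–CH2Cl eclipsed, CH3–H eclipsed; 1.6 + 1.6 + 1.8 = 5.0 kcal/mol.
SH at 60° (staggered): CH3–CH2Cl gauche; 1.1 = 1.1 kcal/mol.
SH at 120° (eclipsed): H–H eclipsed, H–SH eclipsed, CH3–CH2Cl eclipsed; 0.9 + 1.6 + 3.5 = 6.0 kcal/mol.
SH at 180° (staggered): CH3–SH gauche, CH3–CH2Cl gauche; 1.0 + 1.1 = 2.1 kcal/mol.
SH at 240° (eclipsed): H–CH2Cl eclipsed, H–H eclipsed, CH3–SH eclipsed; 1.6 + 0.9 + 3.1 = 5.6 kcal/mol.
SH at 300° (staggered): CH3–SH gauche; 1.0 = 1.0 kcal/mol.
The minimum (1.0 kcal/mol) occurs with SH at 300°.

300°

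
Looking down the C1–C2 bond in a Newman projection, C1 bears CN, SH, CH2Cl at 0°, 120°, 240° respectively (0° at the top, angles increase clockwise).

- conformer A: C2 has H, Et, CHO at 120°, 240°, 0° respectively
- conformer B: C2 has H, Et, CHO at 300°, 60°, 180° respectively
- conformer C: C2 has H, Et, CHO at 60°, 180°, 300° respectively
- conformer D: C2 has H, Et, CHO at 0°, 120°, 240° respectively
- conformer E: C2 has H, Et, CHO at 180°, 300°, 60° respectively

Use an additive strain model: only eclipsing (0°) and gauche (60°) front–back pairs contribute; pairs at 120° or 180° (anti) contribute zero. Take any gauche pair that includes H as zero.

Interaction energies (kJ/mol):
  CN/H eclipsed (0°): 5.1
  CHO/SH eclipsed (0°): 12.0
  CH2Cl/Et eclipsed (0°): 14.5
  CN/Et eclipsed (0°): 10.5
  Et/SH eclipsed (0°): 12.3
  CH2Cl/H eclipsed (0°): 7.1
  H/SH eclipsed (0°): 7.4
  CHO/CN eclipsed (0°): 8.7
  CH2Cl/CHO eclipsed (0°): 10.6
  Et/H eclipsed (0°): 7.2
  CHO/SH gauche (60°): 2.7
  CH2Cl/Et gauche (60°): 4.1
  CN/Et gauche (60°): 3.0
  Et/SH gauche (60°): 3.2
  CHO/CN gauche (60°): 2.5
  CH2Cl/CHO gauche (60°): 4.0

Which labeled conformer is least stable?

A (eclipsed): CN–CHO eclipsed, SH–H eclipsed, CH2Cl–Et eclipsed; 8.7 + 7.4 + 14.5 = 30.6 kJ/mol.
B (staggered): CN–Et gauche, SH–Et gauche, SH–CHO gauche, CH2Cl–CHO gauche; 3.0 + 3.2 + 2.7 + 4.0 = 12.9 kJ/mol.
C (staggered): CN–CHO gauche, SH–Et gauche, CH2Cl–Et gauche, CH2Cl–CHO gauche; 2.5 + 3.2 + 4.1 + 4.0 = 13.8 kJ/mol.
D (eclipsed): CN–H eclipsed, SH–Et eclipsed, CH2Cl–CHO eclipsed; 5.1 + 12.3 + 10.6 = 28.0 kJ/mol.
E (staggered): CN–Et gauche, CN–CHO gauche, SH–CHO gauche, CH2Cl–Et gauche; 3.0 + 2.5 + 2.7 + 4.1 = 12.3 kJ/mol.
A has the highest total (30.6 kJ/mol).

A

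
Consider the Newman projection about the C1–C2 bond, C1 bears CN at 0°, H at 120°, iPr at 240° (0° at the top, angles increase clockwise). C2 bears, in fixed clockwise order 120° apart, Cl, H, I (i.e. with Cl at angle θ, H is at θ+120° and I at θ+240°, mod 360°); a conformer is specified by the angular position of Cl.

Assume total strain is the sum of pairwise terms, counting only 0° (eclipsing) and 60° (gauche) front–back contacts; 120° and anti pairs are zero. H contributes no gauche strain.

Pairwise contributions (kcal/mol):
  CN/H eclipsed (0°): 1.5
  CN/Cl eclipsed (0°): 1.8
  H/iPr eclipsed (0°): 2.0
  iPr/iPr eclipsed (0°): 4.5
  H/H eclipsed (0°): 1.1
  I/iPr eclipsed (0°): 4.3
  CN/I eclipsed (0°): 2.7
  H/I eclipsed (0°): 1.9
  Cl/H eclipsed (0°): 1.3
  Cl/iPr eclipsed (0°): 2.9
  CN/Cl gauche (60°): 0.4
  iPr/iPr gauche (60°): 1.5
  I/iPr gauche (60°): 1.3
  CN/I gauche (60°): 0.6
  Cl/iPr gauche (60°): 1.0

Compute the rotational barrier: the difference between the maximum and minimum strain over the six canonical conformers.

Cl at 0° is eclipsed. CN at 0° is eclipsed with Cl at 0° (1.8); H at 120° is eclipsed with H at 120° (1.1); iPr at 240° is eclipsed with I at 240° (4.3). Total 7.2 kcal/mol.
Cl at 60° is staggered. CN at 0° is gauche with Cl at 60° (0.4); CN at 0° is gauche with I at 300° (0.6); iPr at 240° is gauche with I at 300° (1.3). Total 2.3 kcal/mol.
Cl at 120° is eclipsed. CN at 0° is eclipsed with I at 0° (2.7); H at 120° is eclipsed with Cl at 120° (1.3); iPr at 240° is eclipsed with H at 240° (2.0). Total 6.0 kcal/mol.
Cl at 180° is staggered. CN at 0° is gauche with I at 60° (0.6); iPr at 240° is gauche with Cl at 180° (1.0). Total 1.6 kcal/mol.
Cl at 240° is eclipsed. CN at 0° is eclipsed with H at 0° (1.5); H at 120° is eclipsed with I at 120° (1.9); iPr at 240° is eclipsed with Cl at 240° (2.9). Total 6.3 kcal/mol.
Cl at 300° is staggered. CN at 0° is gauche with Cl at 300° (0.4); iPr at 240° is gauche with Cl at 300° (1.0); iPr at 240° is gauche with I at 180° (1.3). Total 2.7 kcal/mol.
Max at 0° (7.2 kcal/mol), min at 180° (1.6 kcal/mol); barrier = 5.6 kcal/mol.

5.6 kcal/mol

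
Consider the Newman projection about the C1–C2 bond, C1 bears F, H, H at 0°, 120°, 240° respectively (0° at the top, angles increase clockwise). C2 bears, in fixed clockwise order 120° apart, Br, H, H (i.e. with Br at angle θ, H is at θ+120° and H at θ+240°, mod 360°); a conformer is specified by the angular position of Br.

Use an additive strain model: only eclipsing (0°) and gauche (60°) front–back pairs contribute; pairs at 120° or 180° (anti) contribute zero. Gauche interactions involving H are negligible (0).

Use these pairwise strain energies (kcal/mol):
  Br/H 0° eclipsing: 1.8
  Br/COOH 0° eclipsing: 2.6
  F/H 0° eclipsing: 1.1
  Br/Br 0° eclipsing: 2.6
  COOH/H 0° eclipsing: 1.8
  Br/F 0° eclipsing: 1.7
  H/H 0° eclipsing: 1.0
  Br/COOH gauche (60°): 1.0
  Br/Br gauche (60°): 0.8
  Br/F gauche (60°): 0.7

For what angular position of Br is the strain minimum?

Br at 0° (eclipsed): F–Br eclipsed, H–H eclipsed, H–H eclipsed; 1.7 + 1.0 + 1.0 = 3.7 kcal/mol.
Br at 60° (staggered): F–Br gauche; 0.7 = 0.7 kcal/mol.
Br at 120° (eclipsed): F–H eclipsed, H–Br eclipsed, H–H eclipsed; 1.1 + 1.8 + 1.0 = 3.9 kcal/mol.
Br at 180° (staggered): no non-H gauche contacts → 0.0 kcal/mol.
Br at 240° (eclipsed): F–H eclipsed, H–H eclipsed, H–Br eclipsed; 1.1 + 1.0 + 1.8 = 3.9 kcal/mol.
Br at 300° (staggered): F–Br gauche; 0.7 = 0.7 kcal/mol.
The minimum (0.0 kcal/mol) occurs with Br at 180°.

180°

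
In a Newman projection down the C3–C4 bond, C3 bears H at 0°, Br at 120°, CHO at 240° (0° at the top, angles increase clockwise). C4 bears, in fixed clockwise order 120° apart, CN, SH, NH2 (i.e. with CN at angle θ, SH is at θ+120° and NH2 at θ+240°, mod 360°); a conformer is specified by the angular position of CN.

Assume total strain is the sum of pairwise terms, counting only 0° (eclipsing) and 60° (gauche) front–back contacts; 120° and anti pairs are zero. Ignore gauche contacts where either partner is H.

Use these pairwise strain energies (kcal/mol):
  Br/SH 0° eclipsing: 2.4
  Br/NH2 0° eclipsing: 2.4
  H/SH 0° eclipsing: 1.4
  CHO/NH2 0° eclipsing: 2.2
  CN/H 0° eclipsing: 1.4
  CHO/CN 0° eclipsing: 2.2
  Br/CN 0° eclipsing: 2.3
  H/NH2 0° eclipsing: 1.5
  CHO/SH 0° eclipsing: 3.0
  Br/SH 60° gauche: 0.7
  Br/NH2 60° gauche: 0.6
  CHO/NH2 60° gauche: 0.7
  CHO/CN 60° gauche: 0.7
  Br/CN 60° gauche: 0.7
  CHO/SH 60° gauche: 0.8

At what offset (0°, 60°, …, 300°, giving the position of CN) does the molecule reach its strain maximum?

120°

CN at 0° (eclipsed): H–CN eclipsed, Br–SH eclipsed, CHO–NH2 eclipsed; 1.4 + 2.4 + 2.2 = 6.0 kcal/mol.
CN at 60° (staggered): Br–CN gauche, Br–SH gauche, CHO–SH gauche, CHO–NH2 gauche; 0.7 + 0.7 + 0.8 + 0.7 = 2.9 kcal/mol.
CN at 120° (eclipsed): H–NH2 eclipsed, Br–CN eclipsed, CHO–SH eclipsed; 1.5 + 2.3 + 3.0 = 6.8 kcal/mol.
CN at 180° (staggered): Br–CN gauche, Br–NH2 gauche, CHO–CN gauche, CHO–SH gauche; 0.7 + 0.6 + 0.7 + 0.8 = 2.8 kcal/mol.
CN at 240° (eclipsed): H–SH eclipsed, Br–NH2 eclipsed, CHO–CN eclipsed; 1.4 + 2.4 + 2.2 = 6.0 kcal/mol.
CN at 300° (staggered): Br–SH gauche, Br–NH2 gauche, CHO–CN gauche, CHO–NH2 gauche; 0.7 + 0.6 + 0.7 + 0.7 = 2.7 kcal/mol.
The maximum (6.8 kcal/mol) occurs with CN at 120°.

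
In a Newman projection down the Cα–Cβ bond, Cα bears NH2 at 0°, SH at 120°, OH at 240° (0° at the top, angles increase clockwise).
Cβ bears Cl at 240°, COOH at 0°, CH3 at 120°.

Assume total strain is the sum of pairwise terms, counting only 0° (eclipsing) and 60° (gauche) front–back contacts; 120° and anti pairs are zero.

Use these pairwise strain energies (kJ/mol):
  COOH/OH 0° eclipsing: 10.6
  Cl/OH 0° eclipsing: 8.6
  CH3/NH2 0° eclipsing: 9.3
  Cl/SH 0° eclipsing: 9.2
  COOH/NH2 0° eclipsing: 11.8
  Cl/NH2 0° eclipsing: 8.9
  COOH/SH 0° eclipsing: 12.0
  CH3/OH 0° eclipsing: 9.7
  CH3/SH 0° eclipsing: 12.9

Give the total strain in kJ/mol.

This conformer (eclipsed): NH2–COOH eclipsed, SH–CH3 eclipsed, OH–Cl eclipsed; 11.8 + 12.9 + 8.6 = 33.3 kJ/mol.

33.3 kJ/mol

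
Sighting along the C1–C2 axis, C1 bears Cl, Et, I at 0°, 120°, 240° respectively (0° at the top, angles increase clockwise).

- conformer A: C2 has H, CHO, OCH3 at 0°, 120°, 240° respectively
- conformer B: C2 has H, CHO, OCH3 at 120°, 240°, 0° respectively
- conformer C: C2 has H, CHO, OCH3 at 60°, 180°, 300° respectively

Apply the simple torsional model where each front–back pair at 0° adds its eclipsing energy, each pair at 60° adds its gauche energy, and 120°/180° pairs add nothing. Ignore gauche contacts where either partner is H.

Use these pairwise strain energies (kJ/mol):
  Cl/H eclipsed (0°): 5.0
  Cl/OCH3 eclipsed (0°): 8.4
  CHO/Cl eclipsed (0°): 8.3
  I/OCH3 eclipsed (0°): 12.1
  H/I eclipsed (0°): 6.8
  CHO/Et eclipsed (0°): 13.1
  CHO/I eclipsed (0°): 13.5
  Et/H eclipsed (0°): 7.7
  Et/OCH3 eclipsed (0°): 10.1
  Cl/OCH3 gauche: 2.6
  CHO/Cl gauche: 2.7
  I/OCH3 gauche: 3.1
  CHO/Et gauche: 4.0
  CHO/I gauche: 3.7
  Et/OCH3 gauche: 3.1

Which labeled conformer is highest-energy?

A (eclipsed): Cl(0°)/H(0°) eclipsed 5.0; Et(120°)/CHO(120°) eclipsed 13.1; I(240°)/OCH3(240°) eclipsed 12.1 → 30.2 kJ/mol.
B (eclipsed): Cl(0°)/OCH3(0°) eclipsed 8.4; Et(120°)/H(120°) eclipsed 7.7; I(240°)/CHO(240°) eclipsed 13.5 → 29.6 kJ/mol.
C (staggered): Cl(0°)/OCH3(300°) gauche 2.6; Et(120°)/CHO(180°) gauche 4.0; I(240°)/CHO(180°) gauche 3.7; I(240°)/OCH3(300°) gauche 3.1 → 13.4 kJ/mol.
A has the highest total (30.2 kJ/mol).

A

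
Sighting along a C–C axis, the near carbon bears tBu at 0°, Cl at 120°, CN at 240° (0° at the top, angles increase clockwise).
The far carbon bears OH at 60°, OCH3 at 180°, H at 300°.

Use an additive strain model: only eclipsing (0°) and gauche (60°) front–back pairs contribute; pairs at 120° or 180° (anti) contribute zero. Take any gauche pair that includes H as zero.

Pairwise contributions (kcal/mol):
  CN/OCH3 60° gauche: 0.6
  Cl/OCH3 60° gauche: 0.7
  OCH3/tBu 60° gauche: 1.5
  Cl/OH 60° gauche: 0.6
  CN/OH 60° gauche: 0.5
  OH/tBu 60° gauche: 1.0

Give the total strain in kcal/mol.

This conformer (staggered): tBu(0°)/OH(60°) gauche 1.0; Cl(120°)/OH(60°) gauche 0.6; Cl(120°)/OCH3(180°) gauche 0.7; CN(240°)/OCH3(180°) gauche 0.6 → 2.9 kcal/mol.

2.9 kcal/mol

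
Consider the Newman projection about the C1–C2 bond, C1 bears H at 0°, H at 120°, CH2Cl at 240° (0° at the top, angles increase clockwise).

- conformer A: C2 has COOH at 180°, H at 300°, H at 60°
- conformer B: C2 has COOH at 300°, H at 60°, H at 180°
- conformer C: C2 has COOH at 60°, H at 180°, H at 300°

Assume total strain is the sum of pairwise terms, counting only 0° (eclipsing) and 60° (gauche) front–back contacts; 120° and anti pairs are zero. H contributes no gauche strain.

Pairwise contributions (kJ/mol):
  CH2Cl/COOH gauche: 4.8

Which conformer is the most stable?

C

A (staggered): CH2Cl–COOH gauche; 4.8 = 4.8 kJ/mol.
B (staggered): CH2Cl–COOH gauche; 4.8 = 4.8 kJ/mol.
C (staggered): no non-H gauche contacts → 0.0 kJ/mol.
C has the lowest total (0.0 kJ/mol).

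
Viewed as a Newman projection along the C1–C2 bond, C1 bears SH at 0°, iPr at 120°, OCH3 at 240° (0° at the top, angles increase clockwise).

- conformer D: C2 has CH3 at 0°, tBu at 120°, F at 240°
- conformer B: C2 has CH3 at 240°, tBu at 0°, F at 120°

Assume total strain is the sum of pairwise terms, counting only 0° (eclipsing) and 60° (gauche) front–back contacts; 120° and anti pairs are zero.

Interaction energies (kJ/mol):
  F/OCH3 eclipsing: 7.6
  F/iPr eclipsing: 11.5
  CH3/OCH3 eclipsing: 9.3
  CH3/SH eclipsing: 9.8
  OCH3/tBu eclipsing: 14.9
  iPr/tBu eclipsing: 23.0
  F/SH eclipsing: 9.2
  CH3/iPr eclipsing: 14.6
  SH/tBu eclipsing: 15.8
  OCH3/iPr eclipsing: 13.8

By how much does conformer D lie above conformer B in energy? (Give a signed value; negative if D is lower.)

+3.8 kJ/mol

D (eclipsed): SH(0°)/CH3(0°) eclipsed 9.8; iPr(120°)/tBu(120°) eclipsed 23.0; OCH3(240°)/F(240°) eclipsed 7.6 → 40.4 kJ/mol.
B (eclipsed): SH(0°)/tBu(0°) eclipsed 15.8; iPr(120°)/F(120°) eclipsed 11.5; OCH3(240°)/CH3(240°) eclipsed 9.3 → 36.6 kJ/mol.
E(D) − E(B) = 40.4 − 36.6 = +3.8 kJ/mol.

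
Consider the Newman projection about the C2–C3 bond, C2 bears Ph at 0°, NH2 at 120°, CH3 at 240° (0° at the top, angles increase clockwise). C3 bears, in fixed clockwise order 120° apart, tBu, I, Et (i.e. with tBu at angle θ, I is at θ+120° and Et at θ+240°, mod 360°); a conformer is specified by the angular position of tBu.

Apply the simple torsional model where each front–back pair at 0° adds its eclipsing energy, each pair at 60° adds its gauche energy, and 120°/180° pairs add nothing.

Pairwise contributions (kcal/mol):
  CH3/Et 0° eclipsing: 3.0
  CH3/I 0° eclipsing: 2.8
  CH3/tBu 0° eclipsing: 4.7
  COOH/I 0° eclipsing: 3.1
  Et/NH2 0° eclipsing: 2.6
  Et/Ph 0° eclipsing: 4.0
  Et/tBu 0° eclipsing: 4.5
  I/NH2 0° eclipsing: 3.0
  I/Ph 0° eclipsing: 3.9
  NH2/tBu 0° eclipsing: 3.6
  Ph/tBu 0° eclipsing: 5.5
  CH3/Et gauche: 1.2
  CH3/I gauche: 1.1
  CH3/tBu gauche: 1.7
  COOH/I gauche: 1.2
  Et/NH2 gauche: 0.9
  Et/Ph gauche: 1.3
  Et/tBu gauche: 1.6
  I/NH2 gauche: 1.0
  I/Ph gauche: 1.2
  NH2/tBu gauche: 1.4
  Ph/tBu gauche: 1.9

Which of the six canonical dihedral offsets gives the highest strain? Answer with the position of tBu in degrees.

0°

tBu at 0° (eclipsed): Ph(0°)/tBu(0°) eclipsed 5.5; NH2(120°)/I(120°) eclipsed 3.0; CH3(240°)/Et(240°) eclipsed 3.0 → 11.5 kcal/mol.
tBu at 60° (staggered): Ph(0°)/tBu(60°) gauche 1.9; Ph(0°)/Et(300°) gauche 1.3; NH2(120°)/tBu(60°) gauche 1.4; NH2(120°)/I(180°) gauche 1.0; CH3(240°)/I(180°) gauche 1.1; CH3(240°)/Et(300°) gauche 1.2 → 7.9 kcal/mol.
tBu at 120° (eclipsed): Ph(0°)/Et(0°) eclipsed 4.0; NH2(120°)/tBu(120°) eclipsed 3.6; CH3(240°)/I(240°) eclipsed 2.8 → 10.4 kcal/mol.
tBu at 180° (staggered): Ph(0°)/I(300°) gauche 1.2; Ph(0°)/Et(60°) gauche 1.3; NH2(120°)/tBu(180°) gauche 1.4; NH2(120°)/Et(60°) gauche 0.9; CH3(240°)/tBu(180°) gauche 1.7; CH3(240°)/I(300°) gauche 1.1 → 7.6 kcal/mol.
tBu at 240° (eclipsed): Ph(0°)/I(0°) eclipsed 3.9; NH2(120°)/Et(120°) eclipsed 2.6; CH3(240°)/tBu(240°) eclipsed 4.7 → 11.2 kcal/mol.
tBu at 300° (staggered): Ph(0°)/tBu(300°) gauche 1.9; Ph(0°)/I(60°) gauche 1.2; NH2(120°)/I(60°) gauche 1.0; NH2(120°)/Et(180°) gauche 0.9; CH3(240°)/tBu(300°) gauche 1.7; CH3(240°)/Et(180°) gauche 1.2 → 7.9 kcal/mol.
The maximum (11.5 kcal/mol) occurs with tBu at 0°.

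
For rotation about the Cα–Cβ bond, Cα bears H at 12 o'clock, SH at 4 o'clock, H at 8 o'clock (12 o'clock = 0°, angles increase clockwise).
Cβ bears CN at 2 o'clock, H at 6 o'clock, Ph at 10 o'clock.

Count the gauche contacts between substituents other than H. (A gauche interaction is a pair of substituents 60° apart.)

Non-H gauche pairs: SH(120°)/CN(60°) — 1 interaction.

1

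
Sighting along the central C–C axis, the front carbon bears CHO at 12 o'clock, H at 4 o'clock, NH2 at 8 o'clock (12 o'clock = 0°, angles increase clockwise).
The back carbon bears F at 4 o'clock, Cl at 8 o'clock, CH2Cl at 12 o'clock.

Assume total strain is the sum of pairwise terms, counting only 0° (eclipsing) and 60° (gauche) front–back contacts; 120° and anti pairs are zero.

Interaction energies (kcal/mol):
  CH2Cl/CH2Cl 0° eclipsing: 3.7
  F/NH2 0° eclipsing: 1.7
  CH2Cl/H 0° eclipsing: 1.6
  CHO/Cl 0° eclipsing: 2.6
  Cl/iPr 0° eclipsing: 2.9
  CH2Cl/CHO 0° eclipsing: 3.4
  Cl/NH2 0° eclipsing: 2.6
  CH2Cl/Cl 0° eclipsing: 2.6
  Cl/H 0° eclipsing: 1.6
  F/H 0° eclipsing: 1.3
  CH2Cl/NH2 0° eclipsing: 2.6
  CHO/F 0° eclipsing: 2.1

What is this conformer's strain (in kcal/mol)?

This conformer is eclipsed. CHO at 0° is eclipsed with CH2Cl at 0° (3.4); H at 120° is eclipsed with F at 120° (1.3); NH2 at 240° is eclipsed with Cl at 240° (2.6). Total 7.3 kcal/mol.

7.3 kcal/mol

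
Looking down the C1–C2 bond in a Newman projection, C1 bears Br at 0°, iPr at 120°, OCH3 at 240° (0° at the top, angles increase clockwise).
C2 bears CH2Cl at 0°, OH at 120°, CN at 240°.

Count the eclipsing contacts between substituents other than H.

Non-H eclipsing pairs: Br(0°)/CH2Cl(0°); iPr(120°)/OH(120°); OCH3(240°)/CN(240°) — 3 interactions.

3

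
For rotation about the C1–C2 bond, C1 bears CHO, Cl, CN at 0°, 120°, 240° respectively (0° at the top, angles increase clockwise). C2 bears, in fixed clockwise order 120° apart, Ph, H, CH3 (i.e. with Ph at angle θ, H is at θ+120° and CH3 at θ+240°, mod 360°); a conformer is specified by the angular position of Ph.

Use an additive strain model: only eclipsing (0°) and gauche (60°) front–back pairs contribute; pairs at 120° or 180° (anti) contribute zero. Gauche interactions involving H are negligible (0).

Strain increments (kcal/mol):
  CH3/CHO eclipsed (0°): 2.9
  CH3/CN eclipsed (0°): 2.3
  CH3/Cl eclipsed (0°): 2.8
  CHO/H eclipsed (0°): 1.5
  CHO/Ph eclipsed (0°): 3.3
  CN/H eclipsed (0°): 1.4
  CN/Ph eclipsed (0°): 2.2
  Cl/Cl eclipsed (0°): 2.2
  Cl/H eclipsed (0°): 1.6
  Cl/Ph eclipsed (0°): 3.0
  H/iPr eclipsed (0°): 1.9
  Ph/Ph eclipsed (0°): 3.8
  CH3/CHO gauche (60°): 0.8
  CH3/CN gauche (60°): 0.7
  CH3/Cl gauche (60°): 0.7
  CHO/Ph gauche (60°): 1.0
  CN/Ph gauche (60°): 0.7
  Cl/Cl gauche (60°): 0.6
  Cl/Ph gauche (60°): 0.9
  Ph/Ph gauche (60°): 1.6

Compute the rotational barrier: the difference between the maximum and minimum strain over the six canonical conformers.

4.2 kcal/mol

Ph at 0° is eclipsed. CHO at 0° is eclipsed with Ph at 0° (3.3); Cl at 120° is eclipsed with H at 120° (1.6); CN at 240° is eclipsed with CH3 at 240° (2.3). Total 7.2 kcal/mol.
Ph at 60° is staggered. CHO at 0° is gauche with Ph at 60° (1.0); CHO at 0° is gauche with CH3 at 300° (0.8); Cl at 120° is gauche with Ph at 60° (0.9); CN at 240° is gauche with CH3 at 300° (0.7). Total 3.4 kcal/mol.
Ph at 120° is eclipsed. CHO at 0° is eclipsed with CH3 at 0° (2.9); Cl at 120° is eclipsed with Ph at 120° (3.0); CN at 240° is eclipsed with H at 240° (1.4). Total 7.3 kcal/mol.
Ph at 180° is staggered. CHO at 0° is gauche with CH3 at 60° (0.8); Cl at 120° is gauche with Ph at 180° (0.9); Cl at 120° is gauche with CH3 at 60° (0.7); CN at 240° is gauche with Ph at 180° (0.7). Total 3.1 kcal/mol.
Ph at 240° is eclipsed. CHO at 0° is eclipsed with H at 0° (1.5); Cl at 120° is eclipsed with CH3 at 120° (2.8); CN at 240° is eclipsed with Ph at 240° (2.2). Total 6.5 kcal/mol.
Ph at 300° is staggered. CHO at 0° is gauche with Ph at 300° (1.0); Cl at 120° is gauche with CH3 at 180° (0.7); CN at 240° is gauche with Ph at 300° (0.7); CN at 240° is gauche with CH3 at 180° (0.7). Total 3.1 kcal/mol.
Max at 120° (7.3 kcal/mol), min at 180° (3.1 kcal/mol); barrier = 4.2 kcal/mol.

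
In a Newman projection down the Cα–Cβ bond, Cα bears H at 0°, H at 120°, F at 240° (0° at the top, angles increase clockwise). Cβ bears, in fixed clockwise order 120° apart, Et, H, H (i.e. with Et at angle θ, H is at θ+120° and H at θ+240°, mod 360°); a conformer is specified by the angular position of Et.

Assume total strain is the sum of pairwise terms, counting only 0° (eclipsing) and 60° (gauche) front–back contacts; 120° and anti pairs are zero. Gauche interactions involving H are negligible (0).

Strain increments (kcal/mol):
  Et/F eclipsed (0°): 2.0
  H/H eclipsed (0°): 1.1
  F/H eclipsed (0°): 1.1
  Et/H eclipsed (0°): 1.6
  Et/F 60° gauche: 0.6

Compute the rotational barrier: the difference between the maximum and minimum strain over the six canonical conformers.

4.2 kcal/mol

Et at 0° (eclipsed): H–Et eclipsed, H–H eclipsed, F–H eclipsed; 1.6 + 1.1 + 1.1 = 3.8 kcal/mol.
Et at 60° (staggered): no non-H gauche contacts → 0.0 kcal/mol.
Et at 120° (eclipsed): H–H eclipsed, H–Et eclipsed, F–H eclipsed; 1.1 + 1.6 + 1.1 = 3.8 kcal/mol.
Et at 180° (staggered): F–Et gauche; 0.6 = 0.6 kcal/mol.
Et at 240° (eclipsed): H–H eclipsed, H–H eclipsed, F–Et eclipsed; 1.1 + 1.1 + 2.0 = 4.2 kcal/mol.
Et at 300° (staggered): F–Et gauche; 0.6 = 0.6 kcal/mol.
Max at 240° (4.2 kcal/mol), min at 60° (0.0 kcal/mol); barrier = 4.2 kcal/mol.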